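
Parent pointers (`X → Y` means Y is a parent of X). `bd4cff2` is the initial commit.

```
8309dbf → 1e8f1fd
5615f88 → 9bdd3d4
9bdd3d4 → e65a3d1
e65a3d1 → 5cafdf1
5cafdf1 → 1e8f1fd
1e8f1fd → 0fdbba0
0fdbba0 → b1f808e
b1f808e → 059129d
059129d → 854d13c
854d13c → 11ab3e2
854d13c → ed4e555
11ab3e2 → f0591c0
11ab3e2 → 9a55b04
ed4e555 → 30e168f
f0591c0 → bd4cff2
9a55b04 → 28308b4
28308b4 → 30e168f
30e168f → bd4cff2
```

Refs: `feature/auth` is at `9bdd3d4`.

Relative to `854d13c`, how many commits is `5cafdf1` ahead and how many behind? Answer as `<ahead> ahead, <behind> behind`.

Reachable from 5cafdf1: {059129d, 0fdbba0, 11ab3e2, 1e8f1fd, 28308b4, 30e168f, 5cafdf1, 854d13c, 9a55b04, b1f808e, bd4cff2, ed4e555, f0591c0}.
Reachable from 854d13c: {11ab3e2, 28308b4, 30e168f, 854d13c, 9a55b04, bd4cff2, ed4e555, f0591c0}.
Only in 5cafdf1's history (ahead): {059129d, 0fdbba0, 1e8f1fd, 5cafdf1, b1f808e} — 5.
Only in 854d13c's history (behind): {} — 0.

5 ahead, 0 behind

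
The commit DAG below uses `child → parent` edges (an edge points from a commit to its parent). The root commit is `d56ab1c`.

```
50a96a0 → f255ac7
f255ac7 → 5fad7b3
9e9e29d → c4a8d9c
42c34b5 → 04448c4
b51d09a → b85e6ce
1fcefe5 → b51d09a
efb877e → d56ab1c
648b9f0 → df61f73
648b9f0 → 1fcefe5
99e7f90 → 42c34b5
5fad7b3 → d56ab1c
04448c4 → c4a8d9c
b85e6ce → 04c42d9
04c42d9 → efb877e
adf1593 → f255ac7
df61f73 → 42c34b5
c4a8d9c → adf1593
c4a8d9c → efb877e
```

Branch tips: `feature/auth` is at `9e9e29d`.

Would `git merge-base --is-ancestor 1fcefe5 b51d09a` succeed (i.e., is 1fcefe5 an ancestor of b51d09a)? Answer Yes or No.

No

Ancestors of b51d09a: {04c42d9, b51d09a, b85e6ce, d56ab1c, efb877e}.
1fcefe5 is not in that set, so it is not an ancestor of b51d09a.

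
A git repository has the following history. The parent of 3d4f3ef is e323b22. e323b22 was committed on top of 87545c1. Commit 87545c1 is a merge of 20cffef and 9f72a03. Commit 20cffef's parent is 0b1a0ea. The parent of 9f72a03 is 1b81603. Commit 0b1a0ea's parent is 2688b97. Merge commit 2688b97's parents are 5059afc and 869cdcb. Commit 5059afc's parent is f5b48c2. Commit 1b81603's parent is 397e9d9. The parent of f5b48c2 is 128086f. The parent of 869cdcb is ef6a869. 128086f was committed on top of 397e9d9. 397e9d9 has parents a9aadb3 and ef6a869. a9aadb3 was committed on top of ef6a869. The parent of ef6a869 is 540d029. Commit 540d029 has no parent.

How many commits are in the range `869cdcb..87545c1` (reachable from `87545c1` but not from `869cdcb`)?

Reachable from 87545c1: {0b1a0ea, 128086f, 1b81603, 20cffef, 2688b97, 397e9d9, 5059afc, 540d029, 869cdcb, 87545c1, 9f72a03, a9aadb3, ef6a869, f5b48c2}.
Reachable from 869cdcb: {540d029, 869cdcb, ef6a869}.
In 87545c1's history but not 869cdcb's: {0b1a0ea, 128086f, 1b81603, 20cffef, 2688b97, 397e9d9, 5059afc, 87545c1, 9f72a03, a9aadb3, f5b48c2} — 11 commits.

11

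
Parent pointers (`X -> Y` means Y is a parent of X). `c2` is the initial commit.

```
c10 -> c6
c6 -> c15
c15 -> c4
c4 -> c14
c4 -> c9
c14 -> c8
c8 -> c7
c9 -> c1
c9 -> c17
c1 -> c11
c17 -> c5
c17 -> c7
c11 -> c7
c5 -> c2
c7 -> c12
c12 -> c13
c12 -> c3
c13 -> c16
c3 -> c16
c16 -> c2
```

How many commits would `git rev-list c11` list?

7

Walking parent pointers from c11: reachable set = {c11, c12, c13, c16, c2, c3, c7}.
That is 7 commits.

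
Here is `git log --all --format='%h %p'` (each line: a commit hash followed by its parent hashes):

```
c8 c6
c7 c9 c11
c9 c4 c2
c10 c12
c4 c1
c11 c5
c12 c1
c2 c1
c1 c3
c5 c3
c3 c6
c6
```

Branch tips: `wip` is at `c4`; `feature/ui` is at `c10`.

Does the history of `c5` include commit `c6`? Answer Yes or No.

Yes

Ancestors of c5 (commits reachable by following parents): {c3, c5, c6}.
c6 is in that set, so it is an ancestor of c5.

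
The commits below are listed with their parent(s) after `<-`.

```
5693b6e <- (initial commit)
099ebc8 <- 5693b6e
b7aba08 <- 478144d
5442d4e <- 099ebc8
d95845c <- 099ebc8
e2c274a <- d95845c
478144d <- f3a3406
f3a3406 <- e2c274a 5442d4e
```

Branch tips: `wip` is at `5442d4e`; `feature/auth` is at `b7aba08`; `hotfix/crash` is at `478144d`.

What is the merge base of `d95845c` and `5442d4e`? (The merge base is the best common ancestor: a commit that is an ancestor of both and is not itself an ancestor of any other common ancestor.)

099ebc8

Ancestors of d95845c: {099ebc8, 5693b6e, d95845c}.
Ancestors of 5442d4e: {099ebc8, 5442d4e, 5693b6e}.
Common ancestors: {099ebc8, 5693b6e}.
Among these, 099ebc8 is not an ancestor of any other common ancestor — it is the merge base.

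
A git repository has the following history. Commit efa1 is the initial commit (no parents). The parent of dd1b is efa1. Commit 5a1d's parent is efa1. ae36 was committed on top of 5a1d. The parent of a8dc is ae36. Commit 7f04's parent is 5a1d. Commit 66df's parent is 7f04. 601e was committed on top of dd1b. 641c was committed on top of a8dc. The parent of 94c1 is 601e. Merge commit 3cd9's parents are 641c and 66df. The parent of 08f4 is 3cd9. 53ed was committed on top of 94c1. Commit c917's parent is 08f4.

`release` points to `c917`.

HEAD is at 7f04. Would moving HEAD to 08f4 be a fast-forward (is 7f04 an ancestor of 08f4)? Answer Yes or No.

Yes

A fast-forward from 7f04 to 08f4 is possible iff 7f04 is an ancestor of 08f4.
Ancestors of 08f4: {08f4, 3cd9, 5a1d, 641c, 66df, 7f04, a8dc, ae36, efa1}.
7f04 is among them, so fast-forward is possible.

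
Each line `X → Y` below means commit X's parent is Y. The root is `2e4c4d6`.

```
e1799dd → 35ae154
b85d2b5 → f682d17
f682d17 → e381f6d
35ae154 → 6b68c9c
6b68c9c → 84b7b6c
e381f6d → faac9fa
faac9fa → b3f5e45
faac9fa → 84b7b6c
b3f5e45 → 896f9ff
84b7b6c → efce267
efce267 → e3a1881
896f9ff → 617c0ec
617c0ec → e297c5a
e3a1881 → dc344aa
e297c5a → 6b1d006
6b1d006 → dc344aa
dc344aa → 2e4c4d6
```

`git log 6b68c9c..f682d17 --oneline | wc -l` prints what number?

8

Reachable from f682d17: {2e4c4d6, 617c0ec, 6b1d006, 84b7b6c, 896f9ff, b3f5e45, dc344aa, e297c5a, e381f6d, e3a1881, efce267, f682d17, faac9fa}.
Reachable from 6b68c9c: {2e4c4d6, 6b68c9c, 84b7b6c, dc344aa, e3a1881, efce267}.
In f682d17's history but not 6b68c9c's: {617c0ec, 6b1d006, 896f9ff, b3f5e45, e297c5a, e381f6d, f682d17, faac9fa} — 8 commits.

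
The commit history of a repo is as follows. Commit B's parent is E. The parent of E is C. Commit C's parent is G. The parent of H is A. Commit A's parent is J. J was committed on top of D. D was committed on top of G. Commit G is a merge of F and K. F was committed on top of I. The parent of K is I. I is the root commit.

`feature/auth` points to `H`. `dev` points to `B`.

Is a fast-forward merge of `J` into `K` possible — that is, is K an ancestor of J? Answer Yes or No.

Yes

A fast-forward from K to J is possible iff K is an ancestor of J.
Ancestors of J: {D, F, G, I, J, K}.
K is among them, so fast-forward is possible.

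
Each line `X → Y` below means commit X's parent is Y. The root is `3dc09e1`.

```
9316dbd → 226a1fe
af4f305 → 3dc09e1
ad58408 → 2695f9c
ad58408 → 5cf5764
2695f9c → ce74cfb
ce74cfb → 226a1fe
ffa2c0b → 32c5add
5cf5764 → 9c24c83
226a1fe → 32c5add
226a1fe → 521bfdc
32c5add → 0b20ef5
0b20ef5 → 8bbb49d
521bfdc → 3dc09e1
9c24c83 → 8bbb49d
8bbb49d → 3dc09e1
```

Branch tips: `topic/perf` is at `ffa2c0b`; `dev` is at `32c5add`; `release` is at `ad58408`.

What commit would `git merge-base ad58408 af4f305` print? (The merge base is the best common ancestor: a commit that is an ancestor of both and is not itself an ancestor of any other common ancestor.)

Ancestors of ad58408: {0b20ef5, 226a1fe, 2695f9c, 32c5add, 3dc09e1, 521bfdc, 5cf5764, 8bbb49d, 9c24c83, ad58408, ce74cfb}.
Ancestors of af4f305: {3dc09e1, af4f305}.
Common ancestors: {3dc09e1}.
The only common ancestor is 3dc09e1, so it is the merge base.

3dc09e1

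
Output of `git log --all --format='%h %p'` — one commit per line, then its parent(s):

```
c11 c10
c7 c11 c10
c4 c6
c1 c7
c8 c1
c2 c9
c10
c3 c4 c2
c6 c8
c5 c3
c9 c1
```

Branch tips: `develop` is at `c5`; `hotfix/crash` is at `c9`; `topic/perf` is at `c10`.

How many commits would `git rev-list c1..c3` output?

6

Reachable from c3: {c1, c10, c11, c2, c3, c4, c6, c7, c8, c9}.
Reachable from c1: {c1, c10, c11, c7}.
In c3's history but not c1's: {c2, c3, c4, c6, c8, c9} — 6 commits.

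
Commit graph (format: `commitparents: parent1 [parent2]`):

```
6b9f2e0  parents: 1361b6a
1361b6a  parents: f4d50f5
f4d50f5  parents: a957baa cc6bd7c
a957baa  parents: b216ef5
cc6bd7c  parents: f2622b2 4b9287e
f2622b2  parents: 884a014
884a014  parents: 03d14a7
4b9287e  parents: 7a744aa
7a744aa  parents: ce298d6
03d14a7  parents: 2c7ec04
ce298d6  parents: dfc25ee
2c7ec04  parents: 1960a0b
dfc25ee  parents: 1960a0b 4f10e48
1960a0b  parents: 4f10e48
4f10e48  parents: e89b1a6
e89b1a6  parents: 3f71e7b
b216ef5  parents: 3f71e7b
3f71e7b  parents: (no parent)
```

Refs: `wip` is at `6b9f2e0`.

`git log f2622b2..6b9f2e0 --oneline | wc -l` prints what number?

10

Reachable from 6b9f2e0: {03d14a7, 1361b6a, 1960a0b, 2c7ec04, 3f71e7b, 4b9287e, 4f10e48, 6b9f2e0, 7a744aa, 884a014, a957baa, b216ef5, cc6bd7c, ce298d6, dfc25ee, e89b1a6, f2622b2, f4d50f5}.
Reachable from f2622b2: {03d14a7, 1960a0b, 2c7ec04, 3f71e7b, 4f10e48, 884a014, e89b1a6, f2622b2}.
In 6b9f2e0's history but not f2622b2's: {1361b6a, 4b9287e, 6b9f2e0, 7a744aa, a957baa, b216ef5, cc6bd7c, ce298d6, dfc25ee, f4d50f5} — 10 commits.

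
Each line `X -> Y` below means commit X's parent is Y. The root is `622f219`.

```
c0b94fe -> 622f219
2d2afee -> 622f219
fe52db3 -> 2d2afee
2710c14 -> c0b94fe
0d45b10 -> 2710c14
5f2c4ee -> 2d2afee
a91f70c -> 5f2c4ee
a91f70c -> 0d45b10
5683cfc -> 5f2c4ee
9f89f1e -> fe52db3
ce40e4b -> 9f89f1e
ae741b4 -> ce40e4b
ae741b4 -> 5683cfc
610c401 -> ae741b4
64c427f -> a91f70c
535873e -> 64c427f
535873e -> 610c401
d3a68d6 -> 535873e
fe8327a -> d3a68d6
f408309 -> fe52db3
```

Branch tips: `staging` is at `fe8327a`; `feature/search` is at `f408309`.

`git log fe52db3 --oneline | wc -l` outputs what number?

Walking parent pointers from fe52db3: reachable set = {2d2afee, 622f219, fe52db3}.
That is 3 commits.

3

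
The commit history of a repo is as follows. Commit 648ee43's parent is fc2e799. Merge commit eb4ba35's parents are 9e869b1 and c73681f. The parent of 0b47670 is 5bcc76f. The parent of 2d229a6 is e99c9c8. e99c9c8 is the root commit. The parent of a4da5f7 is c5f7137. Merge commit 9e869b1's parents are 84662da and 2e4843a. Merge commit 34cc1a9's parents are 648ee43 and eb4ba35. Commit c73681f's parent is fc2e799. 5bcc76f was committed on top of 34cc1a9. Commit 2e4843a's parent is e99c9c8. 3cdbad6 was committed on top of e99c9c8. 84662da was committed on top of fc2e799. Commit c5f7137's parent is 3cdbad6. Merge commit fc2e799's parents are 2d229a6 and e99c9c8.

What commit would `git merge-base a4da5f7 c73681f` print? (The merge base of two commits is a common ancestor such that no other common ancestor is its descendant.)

Ancestors of a4da5f7: {3cdbad6, a4da5f7, c5f7137, e99c9c8}.
Ancestors of c73681f: {2d229a6, c73681f, e99c9c8, fc2e799}.
Common ancestors: {e99c9c8}.
The only common ancestor is e99c9c8, so it is the merge base.

e99c9c8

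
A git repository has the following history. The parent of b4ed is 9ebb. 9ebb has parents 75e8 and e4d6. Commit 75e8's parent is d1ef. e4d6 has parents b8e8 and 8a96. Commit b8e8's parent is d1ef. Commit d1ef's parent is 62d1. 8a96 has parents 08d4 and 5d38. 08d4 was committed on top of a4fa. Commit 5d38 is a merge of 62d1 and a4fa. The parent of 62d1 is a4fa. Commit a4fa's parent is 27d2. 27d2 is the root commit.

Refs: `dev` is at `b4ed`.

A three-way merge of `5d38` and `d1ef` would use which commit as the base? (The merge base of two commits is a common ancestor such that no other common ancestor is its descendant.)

Ancestors of 5d38: {27d2, 5d38, 62d1, a4fa}.
Ancestors of d1ef: {27d2, 62d1, a4fa, d1ef}.
Common ancestors: {27d2, 62d1, a4fa}.
Among these, 62d1 is not an ancestor of any other common ancestor — it is the merge base.

62d1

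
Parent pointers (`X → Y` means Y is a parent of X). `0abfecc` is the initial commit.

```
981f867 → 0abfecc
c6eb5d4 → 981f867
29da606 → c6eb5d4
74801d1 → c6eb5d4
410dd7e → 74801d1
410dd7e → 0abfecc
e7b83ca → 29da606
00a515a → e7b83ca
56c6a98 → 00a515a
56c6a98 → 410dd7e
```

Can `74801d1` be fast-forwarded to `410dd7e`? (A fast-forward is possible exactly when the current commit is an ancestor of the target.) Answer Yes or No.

Yes

A fast-forward from 74801d1 to 410dd7e is possible iff 74801d1 is an ancestor of 410dd7e.
Ancestors of 410dd7e: {0abfecc, 410dd7e, 74801d1, 981f867, c6eb5d4}.
74801d1 is among them, so fast-forward is possible.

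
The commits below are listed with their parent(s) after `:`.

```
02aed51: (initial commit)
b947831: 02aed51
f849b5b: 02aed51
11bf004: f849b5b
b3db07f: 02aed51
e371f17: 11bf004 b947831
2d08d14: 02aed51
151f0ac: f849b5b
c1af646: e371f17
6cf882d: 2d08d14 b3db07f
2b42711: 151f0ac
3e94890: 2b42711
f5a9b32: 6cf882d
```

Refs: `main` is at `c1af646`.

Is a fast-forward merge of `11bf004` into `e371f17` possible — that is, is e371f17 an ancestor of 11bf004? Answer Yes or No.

A fast-forward from e371f17 to 11bf004 is possible iff e371f17 is an ancestor of 11bf004.
Ancestors of 11bf004: {02aed51, 11bf004, f849b5b}.
e371f17 is not among them, so fast-forward is not possible.

No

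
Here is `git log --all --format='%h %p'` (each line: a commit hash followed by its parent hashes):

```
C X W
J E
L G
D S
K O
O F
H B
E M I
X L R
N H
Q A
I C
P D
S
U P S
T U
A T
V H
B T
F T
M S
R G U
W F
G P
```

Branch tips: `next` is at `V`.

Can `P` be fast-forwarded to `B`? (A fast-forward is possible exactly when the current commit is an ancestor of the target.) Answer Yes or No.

Yes

A fast-forward from P to B is possible iff P is an ancestor of B.
Ancestors of B: {B, D, P, S, T, U}.
P is among them, so fast-forward is possible.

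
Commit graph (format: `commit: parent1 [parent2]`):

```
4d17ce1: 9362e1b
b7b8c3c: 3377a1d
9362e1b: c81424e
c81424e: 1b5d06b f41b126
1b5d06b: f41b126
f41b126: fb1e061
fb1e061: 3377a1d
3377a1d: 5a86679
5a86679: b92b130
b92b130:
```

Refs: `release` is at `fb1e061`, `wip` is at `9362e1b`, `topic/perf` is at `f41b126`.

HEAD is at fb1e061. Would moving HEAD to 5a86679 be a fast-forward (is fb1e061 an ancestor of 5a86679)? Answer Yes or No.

A fast-forward from fb1e061 to 5a86679 is possible iff fb1e061 is an ancestor of 5a86679.
Ancestors of 5a86679: {5a86679, b92b130}.
fb1e061 is not among them, so fast-forward is not possible.

No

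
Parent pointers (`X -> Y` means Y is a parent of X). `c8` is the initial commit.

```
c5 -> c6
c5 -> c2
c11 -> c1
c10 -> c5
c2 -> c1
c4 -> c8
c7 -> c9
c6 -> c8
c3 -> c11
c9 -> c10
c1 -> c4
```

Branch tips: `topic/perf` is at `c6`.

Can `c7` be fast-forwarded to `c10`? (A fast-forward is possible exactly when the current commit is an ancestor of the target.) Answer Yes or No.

No

A fast-forward from c7 to c10 is possible iff c7 is an ancestor of c10.
Ancestors of c10: {c1, c10, c2, c4, c5, c6, c8}.
c7 is not among them, so fast-forward is not possible.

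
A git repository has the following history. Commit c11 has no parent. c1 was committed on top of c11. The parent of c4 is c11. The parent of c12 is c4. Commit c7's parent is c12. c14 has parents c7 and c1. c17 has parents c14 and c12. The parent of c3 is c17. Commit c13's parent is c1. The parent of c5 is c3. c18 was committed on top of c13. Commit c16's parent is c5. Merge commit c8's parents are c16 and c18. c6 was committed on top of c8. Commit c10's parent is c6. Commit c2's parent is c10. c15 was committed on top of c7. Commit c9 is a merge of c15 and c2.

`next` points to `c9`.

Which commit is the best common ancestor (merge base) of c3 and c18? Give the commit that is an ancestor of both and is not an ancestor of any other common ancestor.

c1

Ancestors of c3: {c1, c11, c12, c14, c17, c3, c4, c7}.
Ancestors of c18: {c1, c11, c13, c18}.
Common ancestors: {c1, c11}.
Among these, c1 is not an ancestor of any other common ancestor — it is the merge base.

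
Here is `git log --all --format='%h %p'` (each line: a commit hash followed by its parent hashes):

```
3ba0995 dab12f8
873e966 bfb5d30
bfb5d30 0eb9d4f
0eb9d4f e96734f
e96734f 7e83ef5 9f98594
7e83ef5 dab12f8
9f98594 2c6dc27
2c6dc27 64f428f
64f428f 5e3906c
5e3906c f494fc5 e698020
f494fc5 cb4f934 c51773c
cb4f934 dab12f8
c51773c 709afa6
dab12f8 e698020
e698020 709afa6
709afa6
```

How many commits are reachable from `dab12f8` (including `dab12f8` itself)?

Walking parent pointers from dab12f8: reachable set = {709afa6, dab12f8, e698020}.
That is 3 commits.

3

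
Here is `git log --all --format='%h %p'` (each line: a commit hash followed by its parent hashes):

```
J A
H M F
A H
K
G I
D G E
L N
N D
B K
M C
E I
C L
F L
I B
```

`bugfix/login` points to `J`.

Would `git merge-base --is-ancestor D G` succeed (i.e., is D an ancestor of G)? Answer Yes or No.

Ancestors of G: {B, G, I, K}.
D is not in that set, so it is not an ancestor of G.

No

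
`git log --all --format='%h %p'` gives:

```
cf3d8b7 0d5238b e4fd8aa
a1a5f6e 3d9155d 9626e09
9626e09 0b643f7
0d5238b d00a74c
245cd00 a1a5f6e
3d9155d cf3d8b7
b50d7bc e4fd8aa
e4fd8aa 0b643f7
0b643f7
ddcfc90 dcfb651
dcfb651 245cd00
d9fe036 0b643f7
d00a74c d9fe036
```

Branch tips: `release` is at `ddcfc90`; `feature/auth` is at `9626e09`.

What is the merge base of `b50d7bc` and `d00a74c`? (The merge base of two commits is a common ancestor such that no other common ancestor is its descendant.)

Ancestors of b50d7bc: {0b643f7, b50d7bc, e4fd8aa}.
Ancestors of d00a74c: {0b643f7, d00a74c, d9fe036}.
Common ancestors: {0b643f7}.
The only common ancestor is 0b643f7, so it is the merge base.

0b643f7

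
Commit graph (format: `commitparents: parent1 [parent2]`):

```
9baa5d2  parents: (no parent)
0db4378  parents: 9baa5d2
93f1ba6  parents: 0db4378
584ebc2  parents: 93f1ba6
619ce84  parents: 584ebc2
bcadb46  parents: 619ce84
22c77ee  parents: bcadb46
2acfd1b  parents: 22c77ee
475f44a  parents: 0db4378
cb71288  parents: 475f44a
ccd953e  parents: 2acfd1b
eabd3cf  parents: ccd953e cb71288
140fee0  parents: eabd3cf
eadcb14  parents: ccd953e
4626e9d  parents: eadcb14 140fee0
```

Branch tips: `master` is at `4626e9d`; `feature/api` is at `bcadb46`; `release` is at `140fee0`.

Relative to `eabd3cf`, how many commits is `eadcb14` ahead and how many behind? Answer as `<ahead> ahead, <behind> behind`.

1 ahead, 3 behind

Reachable from eadcb14: {0db4378, 22c77ee, 2acfd1b, 584ebc2, 619ce84, 93f1ba6, 9baa5d2, bcadb46, ccd953e, eadcb14}.
Reachable from eabd3cf: {0db4378, 22c77ee, 2acfd1b, 475f44a, 584ebc2, 619ce84, 93f1ba6, 9baa5d2, bcadb46, cb71288, ccd953e, eabd3cf}.
Only in eadcb14's history (ahead): {eadcb14} — 1.
Only in eabd3cf's history (behind): {475f44a, cb71288, eabd3cf} — 3.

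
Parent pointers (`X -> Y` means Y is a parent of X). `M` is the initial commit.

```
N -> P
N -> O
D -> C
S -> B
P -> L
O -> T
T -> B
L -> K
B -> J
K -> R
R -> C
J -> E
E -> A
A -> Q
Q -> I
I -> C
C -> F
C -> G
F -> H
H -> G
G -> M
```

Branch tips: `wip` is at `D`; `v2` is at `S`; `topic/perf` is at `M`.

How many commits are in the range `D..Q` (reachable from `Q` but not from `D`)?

Reachable from Q: {C, F, G, H, I, M, Q}.
Reachable from D: {C, D, F, G, H, M}.
In Q's history but not D's: {I, Q} — 2 commits.

2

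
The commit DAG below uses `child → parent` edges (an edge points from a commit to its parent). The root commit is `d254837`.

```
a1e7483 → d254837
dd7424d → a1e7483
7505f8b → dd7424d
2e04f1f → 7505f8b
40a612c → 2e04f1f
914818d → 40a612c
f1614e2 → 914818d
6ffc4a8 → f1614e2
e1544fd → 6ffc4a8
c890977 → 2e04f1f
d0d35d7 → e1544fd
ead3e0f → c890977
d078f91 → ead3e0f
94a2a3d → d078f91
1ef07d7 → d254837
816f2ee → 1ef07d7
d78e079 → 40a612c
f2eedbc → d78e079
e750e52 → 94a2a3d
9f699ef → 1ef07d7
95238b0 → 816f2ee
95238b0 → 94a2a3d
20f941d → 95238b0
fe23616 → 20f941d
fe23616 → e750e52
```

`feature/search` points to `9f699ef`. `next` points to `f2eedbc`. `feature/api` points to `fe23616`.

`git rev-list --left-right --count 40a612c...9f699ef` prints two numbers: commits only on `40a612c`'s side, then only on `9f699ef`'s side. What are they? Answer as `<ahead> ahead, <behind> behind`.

5 ahead, 2 behind

Reachable from 40a612c: {2e04f1f, 40a612c, 7505f8b, a1e7483, d254837, dd7424d}.
Reachable from 9f699ef: {1ef07d7, 9f699ef, d254837}.
Only in 40a612c's history (ahead): {2e04f1f, 40a612c, 7505f8b, a1e7483, dd7424d} — 5.
Only in 9f699ef's history (behind): {1ef07d7, 9f699ef} — 2.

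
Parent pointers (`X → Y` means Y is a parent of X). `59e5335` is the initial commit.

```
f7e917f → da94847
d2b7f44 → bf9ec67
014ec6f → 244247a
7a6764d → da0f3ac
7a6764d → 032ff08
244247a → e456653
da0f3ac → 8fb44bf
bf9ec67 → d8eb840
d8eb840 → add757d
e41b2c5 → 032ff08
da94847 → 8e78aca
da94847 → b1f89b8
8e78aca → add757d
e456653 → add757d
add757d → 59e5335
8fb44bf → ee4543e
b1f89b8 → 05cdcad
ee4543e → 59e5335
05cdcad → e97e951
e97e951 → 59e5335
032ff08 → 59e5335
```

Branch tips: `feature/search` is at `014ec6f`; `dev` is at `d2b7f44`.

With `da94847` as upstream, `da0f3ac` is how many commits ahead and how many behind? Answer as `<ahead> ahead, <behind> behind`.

Reachable from da0f3ac: {59e5335, 8fb44bf, da0f3ac, ee4543e}.
Reachable from da94847: {05cdcad, 59e5335, 8e78aca, add757d, b1f89b8, da94847, e97e951}.
Only in da0f3ac's history (ahead): {8fb44bf, da0f3ac, ee4543e} — 3.
Only in da94847's history (behind): {05cdcad, 8e78aca, add757d, b1f89b8, da94847, e97e951} — 6.

3 ahead, 6 behind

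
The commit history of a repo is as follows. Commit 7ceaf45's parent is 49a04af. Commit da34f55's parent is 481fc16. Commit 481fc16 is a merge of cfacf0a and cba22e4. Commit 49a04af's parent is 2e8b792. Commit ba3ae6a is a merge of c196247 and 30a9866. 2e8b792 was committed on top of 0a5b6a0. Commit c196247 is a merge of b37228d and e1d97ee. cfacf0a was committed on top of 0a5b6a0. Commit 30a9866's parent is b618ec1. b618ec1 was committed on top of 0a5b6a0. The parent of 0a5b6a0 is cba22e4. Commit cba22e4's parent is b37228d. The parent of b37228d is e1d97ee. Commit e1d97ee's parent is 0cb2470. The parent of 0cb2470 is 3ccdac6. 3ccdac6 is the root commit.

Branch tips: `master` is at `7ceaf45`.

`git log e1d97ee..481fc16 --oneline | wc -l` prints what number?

5

Reachable from 481fc16: {0a5b6a0, 0cb2470, 3ccdac6, 481fc16, b37228d, cba22e4, cfacf0a, e1d97ee}.
Reachable from e1d97ee: {0cb2470, 3ccdac6, e1d97ee}.
In 481fc16's history but not e1d97ee's: {0a5b6a0, 481fc16, b37228d, cba22e4, cfacf0a} — 5 commits.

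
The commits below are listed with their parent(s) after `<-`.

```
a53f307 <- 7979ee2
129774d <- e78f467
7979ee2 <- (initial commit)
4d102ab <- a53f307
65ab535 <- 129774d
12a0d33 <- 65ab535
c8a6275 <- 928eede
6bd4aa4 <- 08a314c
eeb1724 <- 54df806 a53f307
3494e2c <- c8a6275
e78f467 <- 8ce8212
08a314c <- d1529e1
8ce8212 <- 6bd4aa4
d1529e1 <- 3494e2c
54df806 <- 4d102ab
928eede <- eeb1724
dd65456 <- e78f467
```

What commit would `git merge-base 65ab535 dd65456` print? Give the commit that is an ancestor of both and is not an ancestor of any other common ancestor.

e78f467

Ancestors of 65ab535: {08a314c, 129774d, 3494e2c, 4d102ab, 54df806, 65ab535, 6bd4aa4, 7979ee2, 8ce8212, 928eede, a53f307, c8a6275, d1529e1, e78f467, eeb1724}.
Ancestors of dd65456: {08a314c, 3494e2c, 4d102ab, 54df806, 6bd4aa4, 7979ee2, 8ce8212, 928eede, a53f307, c8a6275, d1529e1, dd65456, e78f467, eeb1724}.
Common ancestors: {08a314c, 3494e2c, 4d102ab, 54df806, 6bd4aa4, 7979ee2, 8ce8212, 928eede, a53f307, c8a6275, d1529e1, e78f467, eeb1724}.
Among these, e78f467 is not an ancestor of any other common ancestor — it is the merge base.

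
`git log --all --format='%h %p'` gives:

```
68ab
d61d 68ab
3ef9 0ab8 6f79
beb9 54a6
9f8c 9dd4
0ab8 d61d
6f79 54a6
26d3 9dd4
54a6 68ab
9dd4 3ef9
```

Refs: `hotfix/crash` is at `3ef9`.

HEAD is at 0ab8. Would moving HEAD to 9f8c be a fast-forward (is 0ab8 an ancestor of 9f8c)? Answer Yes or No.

Yes

A fast-forward from 0ab8 to 9f8c is possible iff 0ab8 is an ancestor of 9f8c.
Ancestors of 9f8c: {0ab8, 3ef9, 54a6, 68ab, 6f79, 9dd4, 9f8c, d61d}.
0ab8 is among them, so fast-forward is possible.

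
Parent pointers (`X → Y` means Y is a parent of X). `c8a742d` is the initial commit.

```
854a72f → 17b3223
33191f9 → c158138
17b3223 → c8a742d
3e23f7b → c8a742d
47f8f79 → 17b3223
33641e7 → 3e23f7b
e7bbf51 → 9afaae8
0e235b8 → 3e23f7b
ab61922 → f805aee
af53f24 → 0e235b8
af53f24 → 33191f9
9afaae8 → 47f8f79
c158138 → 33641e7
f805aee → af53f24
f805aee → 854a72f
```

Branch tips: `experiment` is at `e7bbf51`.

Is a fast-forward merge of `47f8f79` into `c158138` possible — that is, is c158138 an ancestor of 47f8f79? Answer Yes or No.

A fast-forward from c158138 to 47f8f79 is possible iff c158138 is an ancestor of 47f8f79.
Ancestors of 47f8f79: {17b3223, 47f8f79, c8a742d}.
c158138 is not among them, so fast-forward is not possible.

No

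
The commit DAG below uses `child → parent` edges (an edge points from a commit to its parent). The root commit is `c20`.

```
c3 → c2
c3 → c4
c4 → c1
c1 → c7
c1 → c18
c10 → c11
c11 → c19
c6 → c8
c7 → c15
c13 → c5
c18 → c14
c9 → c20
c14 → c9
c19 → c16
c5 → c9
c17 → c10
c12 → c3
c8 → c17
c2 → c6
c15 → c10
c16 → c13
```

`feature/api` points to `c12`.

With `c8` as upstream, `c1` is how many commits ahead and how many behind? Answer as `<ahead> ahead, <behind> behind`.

5 ahead, 2 behind

Reachable from c1: {c1, c10, c11, c13, c14, c15, c16, c18, c19, c20, c5, c7, c9}.
Reachable from c8: {c10, c11, c13, c16, c17, c19, c20, c5, c8, c9}.
Only in c1's history (ahead): {c1, c14, c15, c18, c7} — 5.
Only in c8's history (behind): {c17, c8} — 2.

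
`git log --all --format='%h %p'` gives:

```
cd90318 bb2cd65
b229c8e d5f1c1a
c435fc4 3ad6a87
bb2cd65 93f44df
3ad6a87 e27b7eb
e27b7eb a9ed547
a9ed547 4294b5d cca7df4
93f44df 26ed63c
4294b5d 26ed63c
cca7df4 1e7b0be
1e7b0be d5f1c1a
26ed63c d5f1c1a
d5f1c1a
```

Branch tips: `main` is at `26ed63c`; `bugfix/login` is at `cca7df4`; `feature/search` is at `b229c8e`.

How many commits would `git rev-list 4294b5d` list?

3

Walking parent pointers from 4294b5d: reachable set = {26ed63c, 4294b5d, d5f1c1a}.
That is 3 commits.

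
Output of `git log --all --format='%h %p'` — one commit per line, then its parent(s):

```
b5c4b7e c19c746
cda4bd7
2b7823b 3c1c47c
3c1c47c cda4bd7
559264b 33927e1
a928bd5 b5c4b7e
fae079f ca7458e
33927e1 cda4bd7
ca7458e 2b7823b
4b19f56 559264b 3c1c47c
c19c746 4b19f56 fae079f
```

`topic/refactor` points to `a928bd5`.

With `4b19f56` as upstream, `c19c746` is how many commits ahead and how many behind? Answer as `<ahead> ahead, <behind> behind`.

Reachable from c19c746: {2b7823b, 33927e1, 3c1c47c, 4b19f56, 559264b, c19c746, ca7458e, cda4bd7, fae079f}.
Reachable from 4b19f56: {33927e1, 3c1c47c, 4b19f56, 559264b, cda4bd7}.
Only in c19c746's history (ahead): {2b7823b, c19c746, ca7458e, fae079f} — 4.
Only in 4b19f56's history (behind): {} — 0.

4 ahead, 0 behind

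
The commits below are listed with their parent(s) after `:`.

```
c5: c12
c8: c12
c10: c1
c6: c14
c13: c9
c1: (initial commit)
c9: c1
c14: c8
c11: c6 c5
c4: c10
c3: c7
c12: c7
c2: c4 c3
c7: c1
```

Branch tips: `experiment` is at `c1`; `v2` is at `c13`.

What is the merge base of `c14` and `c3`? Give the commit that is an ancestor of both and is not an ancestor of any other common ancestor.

Ancestors of c14: {c1, c12, c14, c7, c8}.
Ancestors of c3: {c1, c3, c7}.
Common ancestors: {c1, c7}.
Among these, c7 is not an ancestor of any other common ancestor — it is the merge base.

c7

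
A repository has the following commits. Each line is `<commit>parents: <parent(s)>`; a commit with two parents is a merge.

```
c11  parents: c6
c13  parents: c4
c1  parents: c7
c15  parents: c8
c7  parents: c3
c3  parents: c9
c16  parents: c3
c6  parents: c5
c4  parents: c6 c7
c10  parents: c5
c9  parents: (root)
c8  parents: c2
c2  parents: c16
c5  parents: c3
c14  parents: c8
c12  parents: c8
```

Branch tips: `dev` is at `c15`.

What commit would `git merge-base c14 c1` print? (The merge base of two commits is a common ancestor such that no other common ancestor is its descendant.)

c3

Ancestors of c14: {c14, c16, c2, c3, c8, c9}.
Ancestors of c1: {c1, c3, c7, c9}.
Common ancestors: {c3, c9}.
Among these, c3 is not an ancestor of any other common ancestor — it is the merge base.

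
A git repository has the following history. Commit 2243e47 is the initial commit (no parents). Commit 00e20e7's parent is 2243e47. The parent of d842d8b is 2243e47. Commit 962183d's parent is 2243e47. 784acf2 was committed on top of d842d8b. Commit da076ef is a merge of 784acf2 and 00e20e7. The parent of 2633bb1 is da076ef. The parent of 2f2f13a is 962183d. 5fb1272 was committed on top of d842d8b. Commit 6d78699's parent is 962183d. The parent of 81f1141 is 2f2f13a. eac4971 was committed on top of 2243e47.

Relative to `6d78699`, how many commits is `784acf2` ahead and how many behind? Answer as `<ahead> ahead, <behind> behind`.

2 ahead, 2 behind

Reachable from 784acf2: {2243e47, 784acf2, d842d8b}.
Reachable from 6d78699: {2243e47, 6d78699, 962183d}.
Only in 784acf2's history (ahead): {784acf2, d842d8b} — 2.
Only in 6d78699's history (behind): {6d78699, 962183d} — 2.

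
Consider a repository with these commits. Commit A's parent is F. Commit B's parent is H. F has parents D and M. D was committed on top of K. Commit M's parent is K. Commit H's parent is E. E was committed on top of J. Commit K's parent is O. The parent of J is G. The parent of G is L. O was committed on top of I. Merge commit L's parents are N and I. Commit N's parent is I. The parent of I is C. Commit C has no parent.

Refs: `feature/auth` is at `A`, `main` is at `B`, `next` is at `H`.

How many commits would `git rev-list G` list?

Walking parent pointers from G: reachable set = {C, G, I, L, N}.
That is 5 commits.

5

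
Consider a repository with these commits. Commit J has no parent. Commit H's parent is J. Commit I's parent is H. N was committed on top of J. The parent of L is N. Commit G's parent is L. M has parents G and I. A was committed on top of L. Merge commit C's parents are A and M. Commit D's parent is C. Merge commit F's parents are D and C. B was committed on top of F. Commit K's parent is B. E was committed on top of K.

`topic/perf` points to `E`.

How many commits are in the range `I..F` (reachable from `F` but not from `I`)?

Reachable from F: {A, C, D, F, G, H, I, J, L, M, N}.
Reachable from I: {H, I, J}.
In F's history but not I's: {A, C, D, F, G, L, M, N} — 8 commits.

8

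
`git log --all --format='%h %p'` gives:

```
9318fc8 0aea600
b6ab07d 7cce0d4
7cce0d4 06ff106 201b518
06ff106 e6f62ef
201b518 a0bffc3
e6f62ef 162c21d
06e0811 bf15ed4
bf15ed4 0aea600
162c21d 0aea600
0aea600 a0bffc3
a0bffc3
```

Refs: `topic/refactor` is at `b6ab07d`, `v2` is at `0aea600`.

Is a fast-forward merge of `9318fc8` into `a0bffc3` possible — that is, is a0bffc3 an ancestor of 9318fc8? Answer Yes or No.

A fast-forward from a0bffc3 to 9318fc8 is possible iff a0bffc3 is an ancestor of 9318fc8.
Ancestors of 9318fc8: {0aea600, 9318fc8, a0bffc3}.
a0bffc3 is among them, so fast-forward is possible.

Yes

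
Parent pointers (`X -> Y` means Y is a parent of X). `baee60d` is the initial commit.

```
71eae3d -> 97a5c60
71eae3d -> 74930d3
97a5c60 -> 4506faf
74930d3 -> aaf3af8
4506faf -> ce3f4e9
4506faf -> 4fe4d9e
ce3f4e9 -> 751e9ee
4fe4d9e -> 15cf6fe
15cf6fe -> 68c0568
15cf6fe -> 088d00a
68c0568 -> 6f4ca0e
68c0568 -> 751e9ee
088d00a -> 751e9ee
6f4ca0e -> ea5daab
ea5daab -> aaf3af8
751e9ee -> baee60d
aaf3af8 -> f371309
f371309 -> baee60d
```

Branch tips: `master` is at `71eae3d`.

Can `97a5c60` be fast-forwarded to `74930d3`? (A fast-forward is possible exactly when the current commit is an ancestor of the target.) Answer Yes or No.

No

A fast-forward from 97a5c60 to 74930d3 is possible iff 97a5c60 is an ancestor of 74930d3.
Ancestors of 74930d3: {74930d3, aaf3af8, baee60d, f371309}.
97a5c60 is not among them, so fast-forward is not possible.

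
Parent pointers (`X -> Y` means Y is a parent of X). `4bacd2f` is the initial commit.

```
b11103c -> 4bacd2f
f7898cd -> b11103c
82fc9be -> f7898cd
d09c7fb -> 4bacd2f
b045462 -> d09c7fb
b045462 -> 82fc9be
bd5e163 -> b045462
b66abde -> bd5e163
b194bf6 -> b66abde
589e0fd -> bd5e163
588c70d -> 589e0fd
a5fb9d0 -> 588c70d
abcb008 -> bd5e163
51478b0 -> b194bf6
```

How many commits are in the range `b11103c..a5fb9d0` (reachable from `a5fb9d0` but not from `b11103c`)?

8

Reachable from a5fb9d0: {4bacd2f, 588c70d, 589e0fd, 82fc9be, a5fb9d0, b045462, b11103c, bd5e163, d09c7fb, f7898cd}.
Reachable from b11103c: {4bacd2f, b11103c}.
In a5fb9d0's history but not b11103c's: {588c70d, 589e0fd, 82fc9be, a5fb9d0, b045462, bd5e163, d09c7fb, f7898cd} — 8 commits.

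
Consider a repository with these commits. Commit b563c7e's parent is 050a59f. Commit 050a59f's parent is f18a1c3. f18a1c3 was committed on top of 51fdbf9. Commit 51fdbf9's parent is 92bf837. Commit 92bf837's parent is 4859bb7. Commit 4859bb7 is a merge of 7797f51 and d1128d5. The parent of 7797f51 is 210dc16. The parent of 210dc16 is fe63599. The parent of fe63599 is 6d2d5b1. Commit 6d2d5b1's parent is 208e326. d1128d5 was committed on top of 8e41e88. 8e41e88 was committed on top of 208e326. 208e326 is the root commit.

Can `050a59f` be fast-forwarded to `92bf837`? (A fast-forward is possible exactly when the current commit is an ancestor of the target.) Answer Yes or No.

No

A fast-forward from 050a59f to 92bf837 is possible iff 050a59f is an ancestor of 92bf837.
Ancestors of 92bf837: {208e326, 210dc16, 4859bb7, 6d2d5b1, 7797f51, 8e41e88, 92bf837, d1128d5, fe63599}.
050a59f is not among them, so fast-forward is not possible.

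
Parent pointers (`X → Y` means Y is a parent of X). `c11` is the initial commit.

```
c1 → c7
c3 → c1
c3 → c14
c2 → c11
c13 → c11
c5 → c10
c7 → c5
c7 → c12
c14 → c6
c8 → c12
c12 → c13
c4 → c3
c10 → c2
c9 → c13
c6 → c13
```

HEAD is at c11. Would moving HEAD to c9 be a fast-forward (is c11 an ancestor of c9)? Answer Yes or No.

Yes

A fast-forward from c11 to c9 is possible iff c11 is an ancestor of c9.
Ancestors of c9: {c11, c13, c9}.
c11 is among them, so fast-forward is possible.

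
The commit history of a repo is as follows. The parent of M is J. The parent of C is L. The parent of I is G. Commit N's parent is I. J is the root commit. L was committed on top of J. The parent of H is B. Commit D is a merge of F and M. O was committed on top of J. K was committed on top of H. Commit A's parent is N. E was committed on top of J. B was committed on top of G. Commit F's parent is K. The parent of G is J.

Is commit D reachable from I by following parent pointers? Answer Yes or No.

No

Ancestors of I: {G, I, J}.
D is not in that set, so it is not an ancestor of I.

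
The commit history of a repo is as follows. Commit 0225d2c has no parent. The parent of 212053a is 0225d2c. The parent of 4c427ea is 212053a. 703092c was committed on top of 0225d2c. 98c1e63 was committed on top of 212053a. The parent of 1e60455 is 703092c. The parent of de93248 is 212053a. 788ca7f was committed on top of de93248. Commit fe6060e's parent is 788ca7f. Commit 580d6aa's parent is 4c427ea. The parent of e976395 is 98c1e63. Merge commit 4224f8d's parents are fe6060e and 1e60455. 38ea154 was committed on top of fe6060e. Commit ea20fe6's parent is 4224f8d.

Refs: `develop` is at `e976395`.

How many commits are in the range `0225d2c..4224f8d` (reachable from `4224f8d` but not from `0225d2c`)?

7

Reachable from 4224f8d: {0225d2c, 1e60455, 212053a, 4224f8d, 703092c, 788ca7f, de93248, fe6060e}.
Reachable from 0225d2c: {0225d2c}.
In 4224f8d's history but not 0225d2c's: {1e60455, 212053a, 4224f8d, 703092c, 788ca7f, de93248, fe6060e} — 7 commits.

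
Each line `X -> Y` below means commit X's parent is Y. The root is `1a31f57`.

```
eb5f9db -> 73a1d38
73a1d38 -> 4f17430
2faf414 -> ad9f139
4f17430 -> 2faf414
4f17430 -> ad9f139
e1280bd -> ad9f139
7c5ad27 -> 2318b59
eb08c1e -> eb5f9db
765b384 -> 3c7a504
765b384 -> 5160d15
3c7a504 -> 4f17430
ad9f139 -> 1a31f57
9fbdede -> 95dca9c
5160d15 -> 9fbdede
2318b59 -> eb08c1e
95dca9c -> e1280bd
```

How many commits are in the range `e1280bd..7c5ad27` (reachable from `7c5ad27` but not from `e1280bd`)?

7

Reachable from 7c5ad27: {1a31f57, 2318b59, 2faf414, 4f17430, 73a1d38, 7c5ad27, ad9f139, eb08c1e, eb5f9db}.
Reachable from e1280bd: {1a31f57, ad9f139, e1280bd}.
In 7c5ad27's history but not e1280bd's: {2318b59, 2faf414, 4f17430, 73a1d38, 7c5ad27, eb08c1e, eb5f9db} — 7 commits.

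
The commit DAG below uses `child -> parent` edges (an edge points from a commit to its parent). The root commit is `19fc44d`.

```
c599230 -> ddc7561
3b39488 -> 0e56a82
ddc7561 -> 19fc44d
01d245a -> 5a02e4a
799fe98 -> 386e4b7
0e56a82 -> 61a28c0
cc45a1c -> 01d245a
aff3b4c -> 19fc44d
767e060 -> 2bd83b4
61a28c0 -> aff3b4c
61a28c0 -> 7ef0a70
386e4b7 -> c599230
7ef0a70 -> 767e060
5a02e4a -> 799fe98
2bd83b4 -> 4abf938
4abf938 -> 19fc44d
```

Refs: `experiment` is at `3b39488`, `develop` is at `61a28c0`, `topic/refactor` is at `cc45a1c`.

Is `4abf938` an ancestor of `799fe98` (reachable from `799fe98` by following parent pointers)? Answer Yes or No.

No

Ancestors of 799fe98: {19fc44d, 386e4b7, 799fe98, c599230, ddc7561}.
4abf938 is not in that set, so it is not an ancestor of 799fe98.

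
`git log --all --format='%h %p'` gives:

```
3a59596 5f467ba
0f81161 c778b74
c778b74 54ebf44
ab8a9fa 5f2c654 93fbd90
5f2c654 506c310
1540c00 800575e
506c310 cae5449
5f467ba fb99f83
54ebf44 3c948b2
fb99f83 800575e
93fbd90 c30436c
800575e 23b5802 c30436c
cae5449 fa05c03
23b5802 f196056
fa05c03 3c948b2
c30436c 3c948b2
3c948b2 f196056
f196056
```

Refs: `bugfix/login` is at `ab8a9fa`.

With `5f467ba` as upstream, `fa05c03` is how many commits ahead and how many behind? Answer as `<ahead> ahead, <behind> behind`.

Reachable from fa05c03: {3c948b2, f196056, fa05c03}.
Reachable from 5f467ba: {23b5802, 3c948b2, 5f467ba, 800575e, c30436c, f196056, fb99f83}.
Only in fa05c03's history (ahead): {fa05c03} — 1.
Only in 5f467ba's history (behind): {23b5802, 5f467ba, 800575e, c30436c, fb99f83} — 5.

1 ahead, 5 behind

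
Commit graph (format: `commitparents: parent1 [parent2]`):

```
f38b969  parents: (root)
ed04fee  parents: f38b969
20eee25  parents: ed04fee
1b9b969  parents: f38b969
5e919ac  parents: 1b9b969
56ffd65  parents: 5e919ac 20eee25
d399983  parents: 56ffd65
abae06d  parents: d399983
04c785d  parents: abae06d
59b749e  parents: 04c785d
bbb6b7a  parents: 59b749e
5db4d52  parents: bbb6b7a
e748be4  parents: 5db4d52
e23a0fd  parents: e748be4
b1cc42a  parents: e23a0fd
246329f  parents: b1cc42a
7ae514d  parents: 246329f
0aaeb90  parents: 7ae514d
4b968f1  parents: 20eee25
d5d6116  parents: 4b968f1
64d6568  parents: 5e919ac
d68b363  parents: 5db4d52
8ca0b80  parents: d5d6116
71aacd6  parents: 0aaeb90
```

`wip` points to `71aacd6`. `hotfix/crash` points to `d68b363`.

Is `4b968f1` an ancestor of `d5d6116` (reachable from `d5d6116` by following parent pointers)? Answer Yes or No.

Yes

Ancestors of d5d6116 (commits reachable by following parents): {20eee25, 4b968f1, d5d6116, ed04fee, f38b969}.
4b968f1 is in that set, so it is an ancestor of d5d6116.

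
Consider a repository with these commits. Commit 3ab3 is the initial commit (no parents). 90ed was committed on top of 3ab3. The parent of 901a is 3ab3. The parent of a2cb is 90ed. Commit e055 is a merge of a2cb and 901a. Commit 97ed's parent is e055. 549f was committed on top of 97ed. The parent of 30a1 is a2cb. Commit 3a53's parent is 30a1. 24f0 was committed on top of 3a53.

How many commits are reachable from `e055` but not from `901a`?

3

Reachable from e055: {3ab3, 901a, 90ed, a2cb, e055}.
Reachable from 901a: {3ab3, 901a}.
In e055's history but not 901a's: {90ed, a2cb, e055} — 3 commits.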